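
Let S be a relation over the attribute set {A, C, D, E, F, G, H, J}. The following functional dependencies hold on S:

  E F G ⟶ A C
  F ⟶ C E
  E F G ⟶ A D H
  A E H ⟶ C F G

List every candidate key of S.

Attribute J never appears on the right-hand side of any dependency, so J must belong to every candidate key.
{J}⁺ = {J}, which is not all of the schema, so we must add further attributes.
{F, G, J}⁺: F→CE adds C, E; EFG→ADH adds A, D, H → {A, C, D, E, F, G, H, J}. Minimal: {G, J}⁺ = {G, J}; {F, J}⁺ = {C, E, F, J}; {F, G}⁺ = {A, C, D, E, F, G, H} — none reach the full schema.
{A, E, H, J}⁺: AEH→CFG adds C, F, G; EFG→ADH adds D → {A, C, D, E, F, G, H, J}. Minimal: {E, H, J}⁺ = {E, H, J}; {A, H, J}⁺ = {A, H, J}; {A, E, J}⁺ = {A, E, J}; … — none reach the full schema.
{A, F, H, J}⁺: F→CE adds C, E; AEH→CFG adds G; EFG→ADH adds D → {A, C, D, E, F, G, H, J}. Minimal: {F, H, J}⁺ = {C, E, F, H, J}; {A, H, J}⁺ = {A, H, J}; {A, F, J}⁺ = {A, C, E, F, J}; … — none reach the full schema.

{F, G, J}; {A, E, H, J}; {A, F, H, J}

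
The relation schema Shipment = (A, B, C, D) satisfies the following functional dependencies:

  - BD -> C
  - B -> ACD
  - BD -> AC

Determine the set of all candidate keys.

Attribute B never appears on the right-hand side of any dependency, so B must belong to every candidate key.
{B}⁺ = {A, B, C, D}, which is all of the schema, so {B} is the only candidate key.

B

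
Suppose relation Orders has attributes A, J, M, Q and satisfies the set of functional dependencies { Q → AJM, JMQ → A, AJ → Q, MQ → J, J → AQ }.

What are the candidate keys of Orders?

{J}, {Q}

{J}⁺: J→AQ adds A, Q; Q→AJM adds M → {A, J, M, Q}.
{Q}⁺: Q→AJM adds A, J, M → {A, J, M, Q}.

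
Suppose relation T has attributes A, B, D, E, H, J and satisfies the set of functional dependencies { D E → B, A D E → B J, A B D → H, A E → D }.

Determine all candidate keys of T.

Attributes A, E never appear on any right-hand side, so every candidate key must contain {A, E}.
{A, E}⁺ = {A, B, D, E, H, J}, which is all of the schema, so {A, E} is the only candidate key.

{A, E}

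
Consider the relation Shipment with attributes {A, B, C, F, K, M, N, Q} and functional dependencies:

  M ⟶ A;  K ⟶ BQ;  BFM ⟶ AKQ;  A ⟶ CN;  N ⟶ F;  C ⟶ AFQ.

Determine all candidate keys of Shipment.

Attribute M never appears on the right-hand side of any dependency, so M must belong to every candidate key.
{M}⁺ = {A, C, F, M, N, Q}, which is not all of the schema, so we must add further attributes.
{B, M}⁺: M→A adds A; A→CN adds C, N; N→F adds F; C→AFQ adds Q; BFM→AKQ adds K → {A, B, C, F, K, M, N, Q}.
{K, M}⁺: M→A adds A; K→BQ adds B, Q; A→CN adds C, N; N→F adds F → {A, B, C, F, K, M, N, Q}.
Any other superkey contains one of these as a subset, so there are no further candidate keys.

{B, M}, {K, M}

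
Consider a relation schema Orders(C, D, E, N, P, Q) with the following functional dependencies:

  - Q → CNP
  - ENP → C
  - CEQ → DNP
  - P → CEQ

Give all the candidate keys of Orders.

{P}, {Q}

{P}⁺: P→CEQ adds C, E, Q; Q→CNP adds N; CEQ→DNP adds D → {C, D, E, N, P, Q}.
{Q}⁺: Q→CNP adds C, N, P; P→CEQ adds E; CEQ→DNP adds D → {C, D, E, N, P, Q}.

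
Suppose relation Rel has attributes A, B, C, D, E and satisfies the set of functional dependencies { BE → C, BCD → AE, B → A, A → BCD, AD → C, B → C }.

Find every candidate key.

{A}⁺: A→BCD adds B, C, D; BCD→AE adds E → {A, B, C, D, E}.
{B}⁺: B→A adds A; A→BCD adds C, D; BCD→AE adds E → {A, B, C, D, E}.

A, B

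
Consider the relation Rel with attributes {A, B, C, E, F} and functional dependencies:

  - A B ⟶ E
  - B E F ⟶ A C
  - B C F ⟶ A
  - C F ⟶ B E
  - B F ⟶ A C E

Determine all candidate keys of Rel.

BF; CF

Attribute F never appears on the right-hand side of any dependency, so F must belong to every candidate key.
{F}⁺ = {F}, which is not all of the schema, so we must add further attributes.
{B, F}⁺: BF→ACE adds A, C, E → {A, B, C, E, F}. Minimal: {F}⁺ = {F}; {B}⁺ = {B} — none reach the full schema.
{C, F}⁺: CF→BE adds B, E; BF→ACE adds A → {A, B, C, E, F}. Minimal: {F}⁺ = {F}; {C}⁺ = {C} — none reach the full schema.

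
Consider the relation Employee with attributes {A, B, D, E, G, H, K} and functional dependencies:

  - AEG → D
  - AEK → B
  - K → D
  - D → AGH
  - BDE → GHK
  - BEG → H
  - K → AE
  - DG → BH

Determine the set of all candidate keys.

{K}⁺: K→D adds D; D→AGH adds A, G, H; K→AE adds E; DG→BH adds B → {A, B, D, E, G, H, K}.
{D, E}⁺: D→AGH adds A, G, H; DG→BH adds B; BDE→GHK adds K → {A, B, D, E, G, H, K}. Minimal: {E}⁺ = {E}; {D}⁺ = {A, B, D, G, H} — none reach the full schema.
{A, E, G}⁺: AEG→D adds D; D→AGH adds H; DG→BH adds B; BDE→GHK adds K → {A, B, D, E, G, H, K}. Minimal: {E, G}⁺ = {E, G}; {A, G}⁺ = {A, G}; {A, E}⁺ = {A, E} — none reach the full schema.

(K); (D, E); (A, E, G)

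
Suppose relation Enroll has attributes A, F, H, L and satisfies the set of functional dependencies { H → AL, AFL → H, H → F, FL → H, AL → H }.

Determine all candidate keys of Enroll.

{H}⁺: H→AL adds A, L; H→F adds F → {A, F, H, L}.
{A, L}⁺: AL→H adds H; H→F adds F → {A, F, H, L}.
{F, L}⁺: FL→H adds H; H→AL adds A → {A, F, H, L}.

{H}, {A, L}, {F, L}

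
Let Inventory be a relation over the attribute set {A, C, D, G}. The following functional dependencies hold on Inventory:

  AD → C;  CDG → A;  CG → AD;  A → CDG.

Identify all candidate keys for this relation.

{A}⁺: A→CDG adds C, D, G → {A, C, D, G}.
{C, G}⁺: CG→AD adds A, D → {A, C, D, G}. Minimal: {G}⁺ = {G}; {C}⁺ = {C} — none reach the full schema.
Any other superkey contains one of these as a subset, so there are no further candidate keys.

(A); (C, G)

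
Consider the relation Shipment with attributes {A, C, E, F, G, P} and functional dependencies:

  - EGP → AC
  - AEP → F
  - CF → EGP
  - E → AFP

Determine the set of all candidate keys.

{C, E}, {C, F}, {E, G}

{C, E}⁺: E→AFP adds A, F, P; CF→EGP adds G → {A, C, E, F, G, P}.
{C, F}⁺: CF→EGP adds E, G, P; E→AFP adds A → {A, C, E, F, G, P}.
{E, G}⁺: E→AFP adds A, F, P; EGP→AC adds C → {A, C, E, F, G, P}.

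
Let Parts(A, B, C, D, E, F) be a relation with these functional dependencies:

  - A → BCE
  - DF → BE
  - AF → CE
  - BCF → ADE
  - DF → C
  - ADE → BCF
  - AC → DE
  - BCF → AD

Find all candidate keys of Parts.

{A}, {D, F}, {B, C, F}

{A}⁺: A→BCE adds B, C, E; AC→DE adds D; ADE→BCF adds F → {A, B, C, D, E, F}.
{D, F}⁺: DF→BE adds B, E; DF→C adds C; BCF→AD adds A → {A, B, C, D, E, F}.
{B, C, F}⁺: BCF→ADE adds A, D, E → {A, B, C, D, E, F}.
Any other superkey contains one of these as a subset, so there are no further candidate keys.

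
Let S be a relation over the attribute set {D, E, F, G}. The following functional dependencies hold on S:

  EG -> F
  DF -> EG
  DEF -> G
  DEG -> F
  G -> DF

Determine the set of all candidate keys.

{G}⁺: G→DF adds D, F; DF→EG adds E → {D, E, F, G}.
{D, F}⁺: DF→EG adds E, G → {D, E, F, G}. Minimal: {F}⁺ = {F}; {D}⁺ = {D} — none reach the full schema.

{G}, {D, F}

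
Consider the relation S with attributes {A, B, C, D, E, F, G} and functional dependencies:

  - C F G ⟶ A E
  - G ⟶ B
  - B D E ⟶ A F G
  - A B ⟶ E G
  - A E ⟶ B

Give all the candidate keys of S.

Attributes C, D never appear on any right-hand side, so every candidate key must contain {C, D}.
{C, D}⁺ = {C, D}, which is not all of the schema, so we must add further attributes.
{A, B, C, D}⁺: AB→EG adds E, G; BDE→AFG adds F → {A, B, C, D, E, F, G}. Minimal: {B, C, D}⁺ = {B, C, D}; {A, C, D}⁺ = {A, C, D}; {A, B, D}⁺ = {A, B, D, E, F, G}; … — none reach the full schema.
{A, C, D, E}⁺: AE→B adds B; BDE→AFG adds F, G → {A, B, C, D, E, F, G}. Minimal: {C, D, E}⁺ = {C, D, E}; {A, D, E}⁺ = {A, B, D, E, F, G}; {A, C, E}⁺ = {A, B, C, E, G}; … — none reach the full schema.
{A, C, D, G}⁺: G→B adds B; AB→EG adds E; BDE→AFG adds F → {A, B, C, D, E, F, G}. Minimal: {C, D, G}⁺ = {B, C, D, G}; {A, D, G}⁺ = {A, B, D, E, F, G}; {A, C, G}⁺ = {A, B, C, E, G}; … — none reach the full schema.
{B, C, D, E}⁺: BDE→AFG adds A, F, G → {A, B, C, D, E, F, G}. Minimal: {C, D, E}⁺ = {C, D, E}; {B, D, E}⁺ = {A, B, D, E, F, G}; {B, C, E}⁺ = {B, C, E}; … — none reach the full schema.
{C, D, E, G}⁺: G→B adds B; BDE→AFG adds A, F → {A, B, C, D, E, F, G}. Minimal: {D, E, G}⁺ = {A, B, D, E, F, G}; {C, E, G}⁺ = {B, C, E, G}; {C, D, G}⁺ = {B, C, D, G}; … — none reach the full schema.
{C, D, F, G}⁺: CFG→AE adds A, E; G→B adds B → {A, B, C, D, E, F, G}. Minimal: {D, F, G}⁺ = {B, D, F, G}; {C, F, G}⁺ = {A, B, C, E, F, G}; {C, D, G}⁺ = {B, C, D, G}; … — none reach the full schema.
Any other superkey contains one of these as a subset, so there are no further candidate keys.

(A, B, C, D), (A, C, D, E), (A, C, D, G), (B, C, D, E), (C, D, E, G), (C, D, F, G)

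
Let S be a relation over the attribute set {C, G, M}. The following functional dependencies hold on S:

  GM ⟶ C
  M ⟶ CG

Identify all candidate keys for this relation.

{M}

Attribute M never appears on the right-hand side of any dependency, so M must belong to every candidate key.
{M}⁺ = {C, G, M}, which is all of the schema, so {M} is the only candidate key.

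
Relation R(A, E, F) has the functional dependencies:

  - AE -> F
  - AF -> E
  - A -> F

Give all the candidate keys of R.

Attribute A never appears on the right-hand side of any dependency, so A must belong to every candidate key.
{A}⁺ = {A, E, F}, which is all of the schema, so {A} is the only candidate key.

{A}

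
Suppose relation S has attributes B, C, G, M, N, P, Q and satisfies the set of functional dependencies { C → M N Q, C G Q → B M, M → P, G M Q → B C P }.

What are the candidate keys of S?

{C, G}, {G, M, Q}

Attribute G never appears on the right-hand side of any dependency, so G must belong to every candidate key.
{G}⁺ = {G}, which is not all of the schema, so we must add further attributes.
{C, G}⁺: C→MNQ adds M, N, Q; CGQ→BM adds B; M→P adds P → {B, C, G, M, N, P, Q}. Minimal: {G}⁺ = {G}; {C}⁺ = {C, M, N, P, Q} — none reach the full schema.
{G, M, Q}⁺: M→P adds P; GMQ→BCP adds B, C; C→MNQ adds N → {B, C, G, M, N, P, Q}. Minimal: {M, Q}⁺ = {M, P, Q}; {G, Q}⁺ = {G, Q}; {G, M}⁺ = {G, M, P} — none reach the full schema.
Any other superkey contains one of these as a subset, so there are no further candidate keys.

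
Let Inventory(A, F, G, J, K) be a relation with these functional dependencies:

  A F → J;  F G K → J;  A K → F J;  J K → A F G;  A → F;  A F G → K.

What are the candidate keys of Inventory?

{A, G}; {A, K}; {J, K}; {F, G, K}

{A, G}⁺: A→F adds F; AFG→K adds K; AF→J adds J → {A, F, G, J, K}.
{A, K}⁺: AK→FJ adds F, J; JK→AFG adds G → {A, F, G, J, K}.
{J, K}⁺: JK→AFG adds A, F, G → {A, F, G, J, K}.
{F, G, K}⁺: FGK→J adds J; JK→AFG adds A → {A, F, G, J, K}.
Any other superkey contains one of these as a subset, so there are no further candidate keys.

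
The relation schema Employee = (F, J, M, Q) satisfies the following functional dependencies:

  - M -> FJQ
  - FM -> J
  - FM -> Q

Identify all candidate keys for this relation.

(M)

{M}⁺: M→FJQ adds F, J, Q → {F, J, M, Q}.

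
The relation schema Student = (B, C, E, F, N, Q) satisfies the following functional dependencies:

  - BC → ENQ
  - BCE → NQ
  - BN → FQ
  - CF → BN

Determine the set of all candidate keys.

(B, C); (C, F)

Attribute C never appears on the right-hand side of any dependency, so C must belong to every candidate key.
{C}⁺ = {C}, which is not all of the schema, so we must add further attributes.
{B, C}⁺: BC→ENQ adds E, N, Q; BN→FQ adds F → {B, C, E, F, N, Q}. Minimal: {C}⁺ = {C}; {B}⁺ = {B} — none reach the full schema.
{C, F}⁺: CF→BN adds B, N; BC→ENQ adds E, Q → {B, C, E, F, N, Q}. Minimal: {F}⁺ = {F}; {C}⁺ = {C} — none reach the full schema.
Any other superkey contains one of these as a subset, so there are no further candidate keys.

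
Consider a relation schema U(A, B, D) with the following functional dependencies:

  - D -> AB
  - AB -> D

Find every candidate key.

{D}⁺: D→AB adds A, B → {A, B, D}.
{A, B}⁺: AB→D adds D → {A, B, D}.

D, AB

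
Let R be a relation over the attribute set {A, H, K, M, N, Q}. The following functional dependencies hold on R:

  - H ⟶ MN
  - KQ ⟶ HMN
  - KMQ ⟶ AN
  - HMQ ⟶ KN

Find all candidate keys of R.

Attribute Q never appears on the right-hand side of any dependency, so Q must belong to every candidate key.
{Q}⁺ = {Q}, which is not all of the schema, so we must add further attributes.
{H, Q}⁺: H→MN adds M, N; HMQ→KN adds K; KMQ→AN adds A → {A, H, K, M, N, Q}. Minimal: {Q}⁺ = {Q}; {H}⁺ = {H, M, N} — none reach the full schema.
{K, Q}⁺: KQ→HMN adds H, M, N; KMQ→AN adds A → {A, H, K, M, N, Q}. Minimal: {Q}⁺ = {Q}; {K}⁺ = {K} — none reach the full schema.

(H, Q), (K, Q)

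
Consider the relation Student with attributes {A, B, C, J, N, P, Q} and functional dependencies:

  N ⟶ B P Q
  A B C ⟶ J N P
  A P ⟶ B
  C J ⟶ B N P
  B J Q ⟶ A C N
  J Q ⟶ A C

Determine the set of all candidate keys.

CJ, JN, JQ, ABC, ACN, ACP

{C, J}⁺: CJ→BNP adds B, N, P; N→BPQ adds Q; BJQ→ACN adds A → {A, B, C, J, N, P, Q}. Minimal: {J}⁺ = {J}; {C}⁺ = {C} — none reach the full schema.
{J, N}⁺: N→BPQ adds B, P, Q; BJQ→ACN adds A, C → {A, B, C, J, N, P, Q}. Minimal: {N}⁺ = {B, N, P, Q}; {J}⁺ = {J} — none reach the full schema.
{J, Q}⁺: JQ→AC adds A, C; CJ→BNP adds B, N, P → {A, B, C, J, N, P, Q}. Minimal: {Q}⁺ = {Q}; {J}⁺ = {J} — none reach the full schema.
{A, B, C}⁺: ABC→JNP adds J, N, P; N→BPQ adds Q → {A, B, C, J, N, P, Q}. Minimal: {B, C}⁺ = {B, C}; {A, C}⁺ = {A, C}; {A, B}⁺ = {A, B} — none reach the full schema.
{A, C, N}⁺: N→BPQ adds B, P, Q; ABC→JNP adds J → {A, B, C, J, N, P, Q}. Minimal: {C, N}⁺ = {B, C, N, P, Q}; {A, N}⁺ = {A, B, N, P, Q}; {A, C}⁺ = {A, C} — none reach the full schema.
{A, C, P}⁺: AP→B adds B; ABC→JNP adds J, N; N→BPQ adds Q → {A, B, C, J, N, P, Q}. Minimal: {C, P}⁺ = {C, P}; {A, P}⁺ = {A, B, P}; {A, C}⁺ = {A, C} — none reach the full schema.
Any other superkey contains one of these as a subset, so there are no further candidate keys.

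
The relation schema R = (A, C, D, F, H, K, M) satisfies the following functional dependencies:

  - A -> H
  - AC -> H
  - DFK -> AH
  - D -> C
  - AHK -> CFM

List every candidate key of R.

(A, D, K); (D, F, K)

Attributes D, K never appear on any right-hand side, so every candidate key must contain {D, K}.
{D, K}⁺ = {C, D, K}, which is not all of the schema, so we must add further attributes.
{A, D, K}⁺: A→H adds H; D→C adds C; AHK→CFM adds F, M → {A, C, D, F, H, K, M}.
{D, F, K}⁺: DFK→AH adds A, H; D→C adds C; AHK→CFM adds M → {A, C, D, F, H, K, M}.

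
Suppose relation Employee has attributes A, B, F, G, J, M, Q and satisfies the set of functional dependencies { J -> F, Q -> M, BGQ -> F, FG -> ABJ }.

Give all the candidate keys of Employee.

(B, G, Q), (F, G, Q), (G, J, Q)

Attributes G, Q never appear on any right-hand side, so every candidate key must contain {G, Q}.
{G, Q}⁺ = {G, M, Q}, which is not all of the schema, so we must add further attributes.
{B, G, Q}⁺: Q→M adds M; BGQ→F adds F; FG→ABJ adds A, J → {A, B, F, G, J, M, Q}. Minimal: {G, Q}⁺ = {G, M, Q}; {B, Q}⁺ = {B, M, Q}; {B, G}⁺ = {B, G} — none reach the full schema.
{F, G, Q}⁺: Q→M adds M; FG→ABJ adds A, B, J → {A, B, F, G, J, M, Q}. Minimal: {G, Q}⁺ = {G, M, Q}; {F, Q}⁺ = {F, M, Q}; {F, G}⁺ = {A, B, F, G, J} — none reach the full schema.
{G, J, Q}⁺: J→F adds F; Q→M adds M; FG→ABJ adds A, B → {A, B, F, G, J, M, Q}. Minimal: {J, Q}⁺ = {F, J, M, Q}; {G, Q}⁺ = {G, M, Q}; {G, J}⁺ = {A, B, F, G, J} — none reach the full schema.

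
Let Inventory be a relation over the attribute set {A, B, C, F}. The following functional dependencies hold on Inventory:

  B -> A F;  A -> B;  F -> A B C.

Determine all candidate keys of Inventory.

{A}; {B}; {F}

{A}⁺: A→B adds B; B→AF adds F; F→ABC adds C → {A, B, C, F}.
{B}⁺: B→AF adds A, F; F→ABC adds C → {A, B, C, F}.
{F}⁺: F→ABC adds A, B, C → {A, B, C, F}.
Any other superkey contains one of these as a subset, so there are no further candidate keys.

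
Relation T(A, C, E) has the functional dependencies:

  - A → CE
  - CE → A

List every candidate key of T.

A, CE

{A}⁺: A→CE adds C, E → {A, C, E}.
{C, E}⁺: CE→A adds A → {A, C, E}.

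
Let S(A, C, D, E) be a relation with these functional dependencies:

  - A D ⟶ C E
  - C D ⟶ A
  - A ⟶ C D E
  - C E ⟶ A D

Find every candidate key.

{A}⁺: A→CDE adds C, D, E → {A, C, D, E}.
{C, D}⁺: CD→A adds A; A→CDE adds E → {A, C, D, E}. Minimal: {D}⁺ = {D}; {C}⁺ = {C} — none reach the full schema.
{C, E}⁺: CE→AD adds A, D → {A, C, D, E}. Minimal: {E}⁺ = {E}; {C}⁺ = {C} — none reach the full schema.
Any other superkey contains one of these as a subset, so there are no further candidate keys.

{A}, {C, D}, {C, E}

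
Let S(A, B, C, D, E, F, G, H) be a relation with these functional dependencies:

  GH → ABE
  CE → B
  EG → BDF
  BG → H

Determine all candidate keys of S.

{B, C, G}, {C, E, G}, {C, G, H}

Attributes C, G never appear on any right-hand side, so every candidate key must contain {C, G}.
{C, G}⁺ = {C, G}, which is not all of the schema, so we must add further attributes.
{B, C, G}⁺: BG→H adds H; GH→ABE adds A, E; EG→BDF adds D, F → {A, B, C, D, E, F, G, H}. Minimal: {C, G}⁺ = {C, G}; {B, G}⁺ = {A, B, D, E, F, G, H}; {B, C}⁺ = {B, C} — none reach the full schema.
{C, E, G}⁺: CE→B adds B; EG→BDF adds D, F; BG→H adds H; GH→ABE adds A → {A, B, C, D, E, F, G, H}. Minimal: {E, G}⁺ = {A, B, D, E, F, G, H}; {C, G}⁺ = {C, G}; {C, E}⁺ = {B, C, E} — none reach the full schema.
{C, G, H}⁺: GH→ABE adds A, B, E; EG→BDF adds D, F → {A, B, C, D, E, F, G, H}. Minimal: {G, H}⁺ = {A, B, D, E, F, G, H}; {C, H}⁺ = {C, H}; {C, G}⁺ = {C, G} — none reach the full schema.
Any other superkey contains one of these as a subset, so there are no further candidate keys.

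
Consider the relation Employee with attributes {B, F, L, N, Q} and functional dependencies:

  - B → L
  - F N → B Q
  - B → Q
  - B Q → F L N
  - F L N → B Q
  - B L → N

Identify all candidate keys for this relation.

{B}, {F, N}

{B}⁺: B→L adds L; B→Q adds Q; BQ→FLN adds F, N → {B, F, L, N, Q}.
{F, N}⁺: FN→BQ adds B, Q; BQ→FLN adds L → {B, F, L, N, Q}. Minimal: {N}⁺ = {N}; {F}⁺ = {F} — none reach the full schema.
Any other superkey contains one of these as a subset, so there are no further candidate keys.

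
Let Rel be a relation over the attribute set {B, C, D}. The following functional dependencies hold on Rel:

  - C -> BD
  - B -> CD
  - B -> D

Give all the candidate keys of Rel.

{B}⁺: B→CD adds C, D → {B, C, D}.
{C}⁺: C→BD adds B, D → {B, C, D}.
Any other superkey contains one of these as a subset, so there are no further candidate keys.

(B); (C)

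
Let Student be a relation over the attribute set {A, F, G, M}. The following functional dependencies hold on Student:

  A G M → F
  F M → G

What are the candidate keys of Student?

Attributes A, M never appear on any right-hand side, so every candidate key must contain {A, M}.
{A, M}⁺ = {A, M}, which is not all of the schema, so we must add further attributes.
{A, F, M}⁺: FM→G adds G → {A, F, G, M}.
{A, G, M}⁺: AGM→F adds F → {A, F, G, M}.

{A, F, M}, {A, G, M}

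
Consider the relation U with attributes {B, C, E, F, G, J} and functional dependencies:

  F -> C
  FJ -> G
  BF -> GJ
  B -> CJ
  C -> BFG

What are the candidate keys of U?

BE, CE, EF

Attribute E never appears on the right-hand side of any dependency, so E must belong to every candidate key.
{E}⁺ = {E}, which is not all of the schema, so we must add further attributes.
{B, E}⁺: B→CJ adds C, J; C→BFG adds F, G → {B, C, E, F, G, J}. Minimal: {E}⁺ = {E}; {B}⁺ = {B, C, F, G, J} — none reach the full schema.
{C, E}⁺: C→BFG adds B, F, G; BF→GJ adds J → {B, C, E, F, G, J}. Minimal: {E}⁺ = {E}; {C}⁺ = {B, C, F, G, J} — none reach the full schema.
{E, F}⁺: F→C adds C; C→BFG adds B, G; BF→GJ adds J → {B, C, E, F, G, J}. Minimal: {F}⁺ = {B, C, F, G, J}; {E}⁺ = {E} — none reach the full schema.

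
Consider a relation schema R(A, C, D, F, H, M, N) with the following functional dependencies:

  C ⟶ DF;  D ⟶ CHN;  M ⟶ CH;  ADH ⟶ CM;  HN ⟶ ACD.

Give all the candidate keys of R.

(C), (D), (M), (H, N)

{C}⁺: C→DF adds D, F; D→CHN adds H, N; HN→ACD adds A; ADH→CM adds M → {A, C, D, F, H, M, N}.
{D}⁺: D→CHN adds C, H, N; HN→ACD adds A; C→DF adds F; ADH→CM adds M → {A, C, D, F, H, M, N}.
{M}⁺: M→CH adds C, H; C→DF adds D, F; D→CHN adds N; HN→ACD adds A → {A, C, D, F, H, M, N}.
{H, N}⁺: HN→ACD adds A, C, D; C→DF adds F; ADH→CM adds M → {A, C, D, F, H, M, N}.
Any other superkey contains one of these as a subset, so there are no further candidate keys.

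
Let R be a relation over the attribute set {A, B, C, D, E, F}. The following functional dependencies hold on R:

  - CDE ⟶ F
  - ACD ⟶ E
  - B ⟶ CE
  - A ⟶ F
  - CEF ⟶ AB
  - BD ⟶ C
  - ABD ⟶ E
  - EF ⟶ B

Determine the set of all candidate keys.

Attribute D never appears on the right-hand side of any dependency, so D must belong to every candidate key.
{D}⁺ = {D}, which is not all of the schema, so we must add further attributes.
{B, D}⁺: B→CE adds C, E; CDE→F adds F; CEF→AB adds A → {A, B, C, D, E, F}. Minimal: {D}⁺ = {D}; {B}⁺ = {B, C, E} — none reach the full schema.
{A, C, D}⁺: ACD→E adds E; A→F adds F; CEF→AB adds B → {A, B, C, D, E, F}. Minimal: {C, D}⁺ = {C, D}; {A, D}⁺ = {A, D, F}; {A, C}⁺ = {A, C, F} — none reach the full schema.
{A, D, E}⁺: A→F adds F; EF→B adds B; B→CE adds C → {A, B, C, D, E, F}. Minimal: {D, E}⁺ = {D, E}; {A, E}⁺ = {A, B, C, E, F}; {A, D}⁺ = {A, D, F} — none reach the full schema.
{C, D, E}⁺: CDE→F adds F; CEF→AB adds A, B → {A, B, C, D, E, F}. Minimal: {D, E}⁺ = {D, E}; {C, E}⁺ = {C, E}; {C, D}⁺ = {C, D} — none reach the full schema.
{D, E, F}⁺: EF→B adds B; B→CE adds C; CEF→AB adds A → {A, B, C, D, E, F}. Minimal: {E, F}⁺ = {A, B, C, E, F}; {D, F}⁺ = {D, F}; {D, E}⁺ = {D, E} — none reach the full schema.

{B, D}, {A, C, D}, {A, D, E}, {C, D, E}, {D, E, F}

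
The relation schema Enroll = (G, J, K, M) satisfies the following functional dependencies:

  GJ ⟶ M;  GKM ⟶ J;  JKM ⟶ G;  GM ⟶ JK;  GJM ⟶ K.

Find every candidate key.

{G, J}; {G, M}; {J, K, M}

{G, J}⁺: GJ→M adds M; GM→JK adds K → {G, J, K, M}. Minimal: {J}⁺ = {J}; {G}⁺ = {G} — none reach the full schema.
{G, M}⁺: GM→JK adds J, K → {G, J, K, M}. Minimal: {M}⁺ = {M}; {G}⁺ = {G} — none reach the full schema.
{J, K, M}⁺: JKM→G adds G → {G, J, K, M}. Minimal: {K, M}⁺ = {K, M}; {J, M}⁺ = {J, M}; {J, K}⁺ = {J, K} — none reach the full schema.
Any other superkey contains one of these as a subset, so there are no further candidate keys.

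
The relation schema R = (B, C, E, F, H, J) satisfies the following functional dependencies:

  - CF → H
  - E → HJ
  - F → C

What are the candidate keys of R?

{B, E, F}

Attributes B, E, F never appear on any right-hand side, so every candidate key must contain {B, E, F}.
{B, E, F}⁺ = {B, C, E, F, H, J}, which is all of the schema, so {B, E, F} is the only candidate key.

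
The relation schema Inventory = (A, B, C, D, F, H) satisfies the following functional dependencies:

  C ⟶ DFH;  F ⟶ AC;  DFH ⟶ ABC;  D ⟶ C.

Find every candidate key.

{C}⁺: C→DFH adds D, F, H; F→AC adds A; DFH→ABC adds B → {A, B, C, D, F, H}.
{D}⁺: D→C adds C; C→DFH adds F, H; F→AC adds A; DFH→ABC adds B → {A, B, C, D, F, H}.
{F}⁺: F→AC adds A, C; C→DFH adds D, H; DFH→ABC adds B → {A, B, C, D, F, H}.
Any other superkey contains one of these as a subset, so there are no further candidate keys.

{C}, {D}, {F}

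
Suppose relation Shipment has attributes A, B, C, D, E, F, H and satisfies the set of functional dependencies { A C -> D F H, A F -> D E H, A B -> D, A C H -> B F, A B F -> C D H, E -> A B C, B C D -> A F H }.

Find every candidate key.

{E}, {A, C}, {A, F}, {B, C, D}

{E}⁺: E→ABC adds A, B, C; AC→DFH adds D, F, H → {A, B, C, D, E, F, H}.
{A, C}⁺: AC→DFH adds D, F, H; AF→DEH adds E; ACH→BF adds B → {A, B, C, D, E, F, H}.
{A, F}⁺: AF→DEH adds D, E, H; E→ABC adds B, C → {A, B, C, D, E, F, H}.
{B, C, D}⁺: BCD→AFH adds A, F, H; AF→DEH adds E → {A, B, C, D, E, F, H}.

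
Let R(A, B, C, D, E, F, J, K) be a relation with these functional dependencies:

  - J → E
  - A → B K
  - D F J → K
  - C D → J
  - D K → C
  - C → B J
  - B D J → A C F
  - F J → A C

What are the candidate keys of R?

Attribute D never appears on the right-hand side of any dependency, so D must belong to every candidate key.
{D}⁺ = {D}, which is not all of the schema, so we must add further attributes.
{A, D}⁺: A→BK adds B, K; DK→C adds C; C→BJ adds J; BDJ→ACF adds F; J→E adds E → {A, B, C, D, E, F, J, K}. Minimal: {D}⁺ = {D}; {A}⁺ = {A, B, K} — none reach the full schema.
{C, D}⁺: CD→J adds J; C→BJ adds B; BDJ→ACF adds A, F; J→E adds E; A→BK adds K → {A, B, C, D, E, F, J, K}. Minimal: {D}⁺ = {D}; {C}⁺ = {B, C, E, J} — none reach the full schema.
{D, K}⁺: DK→C adds C; C→BJ adds B, J; BDJ→ACF adds A, F; J→E adds E → {A, B, C, D, E, F, J, K}. Minimal: {K}⁺ = {K}; {D}⁺ = {D} — none reach the full schema.
{B, D, J}⁺: J→E adds E; BDJ→ACF adds A, C, F; A→BK adds K → {A, B, C, D, E, F, J, K}. Minimal: {D, J}⁺ = {D, E, J}; {B, J}⁺ = {B, E, J}; {B, D}⁺ = {B, D} — none reach the full schema.
{D, F, J}⁺: J→E adds E; DFJ→K adds K; DK→C adds C; C→BJ adds B; BDJ→ACF adds A → {A, B, C, D, E, F, J, K}. Minimal: {F, J}⁺ = {A, B, C, E, F, J, K}; {D, J}⁺ = {D, E, J}; {D, F}⁺ = {D, F} — none reach the full schema.
Any other superkey contains one of these as a subset, so there are no further candidate keys.

{A, D}, {C, D}, {D, K}, {B, D, J}, {D, F, J}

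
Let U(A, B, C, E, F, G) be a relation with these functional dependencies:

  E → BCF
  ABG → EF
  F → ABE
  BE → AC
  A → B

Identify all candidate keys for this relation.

(A, G); (E, G); (F, G)

Attribute G never appears on the right-hand side of any dependency, so G must belong to every candidate key.
{G}⁺ = {G}, which is not all of the schema, so we must add further attributes.
{A, G}⁺: A→B adds B; ABG→EF adds E, F; BE→AC adds C → {A, B, C, E, F, G}. Minimal: {G}⁺ = {G}; {A}⁺ = {A, B} — none reach the full schema.
{E, G}⁺: E→BCF adds B, C, F; F→ABE adds A → {A, B, C, E, F, G}. Minimal: {G}⁺ = {G}; {E}⁺ = {A, B, C, E, F} — none reach the full schema.
{F, G}⁺: F→ABE adds A, B, E; BE→AC adds C → {A, B, C, E, F, G}. Minimal: {G}⁺ = {G}; {F}⁺ = {A, B, C, E, F} — none reach the full schema.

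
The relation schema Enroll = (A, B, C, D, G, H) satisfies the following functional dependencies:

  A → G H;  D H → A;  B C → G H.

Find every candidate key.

BCD

Attributes B, C, D never appear on any right-hand side, so every candidate key must contain {B, C, D}.
{B, C, D}⁺ = {A, B, C, D, G, H}, which is all of the schema, so {B, C, D} is the only candidate key.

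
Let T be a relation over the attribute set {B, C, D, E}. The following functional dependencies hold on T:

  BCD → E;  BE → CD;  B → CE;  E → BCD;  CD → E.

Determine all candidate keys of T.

{B}, {E}, {C, D}

{B}⁺: B→CE adds C, E; E→BCD adds D → {B, C, D, E}.
{E}⁺: E→BCD adds B, C, D → {B, C, D, E}.
{C, D}⁺: CD→E adds E; E→BCD adds B → {B, C, D, E}. Minimal: {D}⁺ = {D}; {C}⁺ = {C} — none reach the full schema.
Any other superkey contains one of these as a subset, so there are no further candidate keys.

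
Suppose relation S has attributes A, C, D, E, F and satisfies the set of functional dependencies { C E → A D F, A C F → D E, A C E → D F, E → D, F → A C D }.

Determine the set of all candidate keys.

{F}⁺: F→ACD adds A, C, D; ACF→DE adds E → {A, C, D, E, F}.
{C, E}⁺: CE→ADF adds A, D, F → {A, C, D, E, F}. Minimal: {E}⁺ = {D, E}; {C}⁺ = {C} — none reach the full schema.
Any other superkey contains one of these as a subset, so there are no further candidate keys.

{F}, {C, E}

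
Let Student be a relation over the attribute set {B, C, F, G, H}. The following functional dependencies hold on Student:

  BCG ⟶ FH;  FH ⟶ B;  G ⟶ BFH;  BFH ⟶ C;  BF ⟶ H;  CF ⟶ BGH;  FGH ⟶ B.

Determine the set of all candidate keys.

{G}⁺: G→BFH adds B, F, H; BFH→C adds C → {B, C, F, G, H}.
{B, F}⁺: BF→H adds H; BFH→C adds C; CF→BGH adds G → {B, C, F, G, H}. Minimal: {F}⁺ = {F}; {B}⁺ = {B} — none reach the full schema.
{C, F}⁺: CF→BGH adds B, G, H → {B, C, F, G, H}. Minimal: {F}⁺ = {F}; {C}⁺ = {C} — none reach the full schema.
{F, H}⁺: FH→B adds B; BFH→C adds C; CF→BGH adds G → {B, C, F, G, H}. Minimal: {H}⁺ = {H}; {F}⁺ = {F} — none reach the full schema.
Any other superkey contains one of these as a subset, so there are no further candidate keys.

G, BF, CF, FH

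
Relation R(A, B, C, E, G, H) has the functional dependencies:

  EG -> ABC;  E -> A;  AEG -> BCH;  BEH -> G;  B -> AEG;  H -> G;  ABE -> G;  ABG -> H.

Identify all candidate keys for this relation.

{B}, {E, G}, {E, H}

{B}⁺: B→AEG adds A, E, G; ABG→H adds H; EG→ABC adds C → {A, B, C, E, G, H}.
{E, G}⁺: EG→ABC adds A, B, C; AEG→BCH adds H → {A, B, C, E, G, H}.
{E, H}⁺: E→A adds A; H→G adds G; EG→ABC adds B, C → {A, B, C, E, G, H}.
Any other superkey contains one of these as a subset, so there are no further candidate keys.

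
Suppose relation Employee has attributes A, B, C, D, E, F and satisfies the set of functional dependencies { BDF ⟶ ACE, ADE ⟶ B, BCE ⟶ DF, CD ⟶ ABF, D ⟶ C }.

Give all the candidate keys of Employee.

{D}⁺: D→C adds C; CD→ABF adds A, B, F; BDF→ACE adds E → {A, B, C, D, E, F}.
{B, C, E}⁺: BCE→DF adds D, F; CD→ABF adds A → {A, B, C, D, E, F}.

{D}; {B, C, E}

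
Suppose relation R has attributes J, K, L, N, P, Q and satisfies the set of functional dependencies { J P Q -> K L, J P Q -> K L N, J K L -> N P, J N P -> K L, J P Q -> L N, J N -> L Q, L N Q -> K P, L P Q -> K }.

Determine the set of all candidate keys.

Attribute J never appears on the right-hand side of any dependency, so J must belong to every candidate key.
{J}⁺ = {J}, which is not all of the schema, so we must add further attributes.
{J, N}⁺: JN→LQ adds L, Q; LNQ→KP adds K, P → {J, K, L, N, P, Q}.
{J, K, L}⁺: JKL→NP adds N, P; JN→LQ adds Q → {J, K, L, N, P, Q}.
{J, P, Q}⁺: JPQ→KL adds K, L; JPQ→KLN adds N → {J, K, L, N, P, Q}.
Any other superkey contains one of these as a subset, so there are no further candidate keys.

{J, N}, {J, K, L}, {J, P, Q}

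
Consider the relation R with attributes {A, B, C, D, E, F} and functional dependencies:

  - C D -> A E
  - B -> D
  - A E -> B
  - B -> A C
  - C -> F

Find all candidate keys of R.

B; AE; CD

{B}⁺: B→D adds D; B→AC adds A, C; C→F adds F; CD→AE adds E → {A, B, C, D, E, F}.
{A, E}⁺: AE→B adds B; B→AC adds C; C→F adds F; B→D adds D → {A, B, C, D, E, F}. Minimal: {E}⁺ = {E}; {A}⁺ = {A} — none reach the full schema.
{C, D}⁺: CD→AE adds A, E; AE→B adds B; C→F adds F → {A, B, C, D, E, F}. Minimal: {D}⁺ = {D}; {C}⁺ = {C, F} — none reach the full schema.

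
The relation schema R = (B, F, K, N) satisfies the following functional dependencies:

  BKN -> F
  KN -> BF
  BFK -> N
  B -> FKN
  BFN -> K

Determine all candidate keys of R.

{B}⁺: B→FKN adds F, K, N → {B, F, K, N}.
{K, N}⁺: KN→BF adds B, F → {B, F, K, N}. Minimal: {N}⁺ = {N}; {K}⁺ = {K} — none reach the full schema.

B, KN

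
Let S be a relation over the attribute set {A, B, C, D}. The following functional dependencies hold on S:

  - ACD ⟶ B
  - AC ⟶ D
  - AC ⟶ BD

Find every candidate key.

Attributes A, C never appear on any right-hand side, so every candidate key must contain {A, C}.
{A, C}⁺ = {A, B, C, D}, which is all of the schema, so {A, C} is the only candidate key.

{A, C}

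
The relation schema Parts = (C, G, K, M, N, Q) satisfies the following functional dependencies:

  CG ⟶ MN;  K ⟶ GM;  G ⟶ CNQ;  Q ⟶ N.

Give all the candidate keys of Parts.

Attribute K never appears on the right-hand side of any dependency, so K must belong to every candidate key.
{K}⁺ = {C, G, K, M, N, Q}, which is all of the schema, so {K} is the only candidate key.

(K)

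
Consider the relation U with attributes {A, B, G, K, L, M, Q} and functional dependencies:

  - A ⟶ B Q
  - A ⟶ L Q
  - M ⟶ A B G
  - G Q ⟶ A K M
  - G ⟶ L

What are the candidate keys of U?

{M}⁺: M→ABG adds A, B, G; G→L adds L; A→BQ adds Q; GQ→AKM adds K → {A, B, G, K, L, M, Q}.
{A, G}⁺: A→BQ adds B, Q; A→LQ adds L; GQ→AKM adds K, M → {A, B, G, K, L, M, Q}. Minimal: {G}⁺ = {G, L}; {A}⁺ = {A, B, L, Q} — none reach the full schema.
{G, Q}⁺: GQ→AKM adds A, K, M; G→L adds L; A→BQ adds B → {A, B, G, K, L, M, Q}. Minimal: {Q}⁺ = {Q}; {G}⁺ = {G, L} — none reach the full schema.
Any other superkey contains one of these as a subset, so there are no further candidate keys.

(M), (A, G), (G, Q)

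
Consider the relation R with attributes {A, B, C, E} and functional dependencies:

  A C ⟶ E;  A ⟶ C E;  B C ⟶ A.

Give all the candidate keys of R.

Attribute B never appears on the right-hand side of any dependency, so B must belong to every candidate key.
{B}⁺ = {B}, which is not all of the schema, so we must add further attributes.
{A, B}⁺: A→CE adds C, E → {A, B, C, E}.
{B, C}⁺: BC→A adds A; AC→E adds E → {A, B, C, E}.
Any other superkey contains one of these as a subset, so there are no further candidate keys.

(A, B); (B, C)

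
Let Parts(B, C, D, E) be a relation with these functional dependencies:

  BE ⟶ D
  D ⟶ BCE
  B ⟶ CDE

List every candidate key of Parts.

{B}, {D}

{B}⁺: B→CDE adds C, D, E → {B, C, D, E}.
{D}⁺: D→BCE adds B, C, E → {B, C, D, E}.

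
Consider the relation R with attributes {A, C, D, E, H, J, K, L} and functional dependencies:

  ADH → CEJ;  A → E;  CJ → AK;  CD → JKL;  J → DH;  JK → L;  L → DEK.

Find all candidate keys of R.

(A, J); (C, D); (C, J); (C, L); (A, D, H); (A, H, L)

{A, J}⁺: A→E adds E; J→DH adds D, H; ADH→CEJ adds C; CJ→AK adds K; CD→JKL adds L → {A, C, D, E, H, J, K, L}.
{C, D}⁺: CD→JKL adds J, K, L; J→DH adds H; L→DEK adds E; CJ→AK adds A → {A, C, D, E, H, J, K, L}.
{C, J}⁺: CJ→AK adds A, K; J→DH adds D, H; JK→L adds L; L→DEK adds E → {A, C, D, E, H, J, K, L}.
{C, L}⁺: L→DEK adds D, E, K; CD→JKL adds J; J→DH adds H; CJ→AK adds A → {A, C, D, E, H, J, K, L}.
{A, D, H}⁺: ADH→CEJ adds C, E, J; CJ→AK adds K; CD→JKL adds L → {A, C, D, E, H, J, K, L}.
{A, H, L}⁺: A→E adds E; L→DEK adds D, K; ADH→CEJ adds C, J → {A, C, D, E, H, J, K, L}.
Any other superkey contains one of these as a subset, so there are no further candidate keys.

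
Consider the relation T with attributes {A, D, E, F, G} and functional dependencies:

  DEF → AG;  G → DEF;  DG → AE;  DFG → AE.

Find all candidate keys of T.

{G}⁺: G→DEF adds D, E, F; DG→AE adds A → {A, D, E, F, G}.
{D, E, F}⁺: DEF→AG adds A, G → {A, D, E, F, G}. Minimal: {E, F}⁺ = {E, F}; {D, F}⁺ = {D, F}; {D, E}⁺ = {D, E} — none reach the full schema.
Any other superkey contains one of these as a subset, so there are no further candidate keys.

(G), (D, E, F)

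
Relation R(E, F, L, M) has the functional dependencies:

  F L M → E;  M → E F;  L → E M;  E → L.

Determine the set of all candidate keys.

{E}, {L}, {M}

{E}⁺: E→L adds L; L→EM adds M; M→EF adds F → {E, F, L, M}.
{L}⁺: L→EM adds E, M; M→EF adds F → {E, F, L, M}.
{M}⁺: M→EF adds E, F; E→L adds L → {E, F, L, M}.
Any other superkey contains one of these as a subset, so there are no further candidate keys.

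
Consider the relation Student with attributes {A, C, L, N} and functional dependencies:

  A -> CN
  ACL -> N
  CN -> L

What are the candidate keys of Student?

Attribute A never appears on the right-hand side of any dependency, so A must belong to every candidate key.
{A}⁺ = {A, C, L, N}, which is all of the schema, so {A} is the only candidate key.

{A}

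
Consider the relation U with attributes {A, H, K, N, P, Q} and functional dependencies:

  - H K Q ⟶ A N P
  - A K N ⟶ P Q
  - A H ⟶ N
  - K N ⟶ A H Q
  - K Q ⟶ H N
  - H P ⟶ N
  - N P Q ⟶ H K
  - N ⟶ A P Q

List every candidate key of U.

{N}⁺: N→APQ adds A, P, Q; NPQ→HK adds H, K → {A, H, K, N, P, Q}.
{A, H}⁺: AH→N adds N; N→APQ adds P, Q; NPQ→HK adds K → {A, H, K, N, P, Q}. Minimal: {H}⁺ = {H}; {A}⁺ = {A} — none reach the full schema.
{H, P}⁺: HP→N adds N; N→APQ adds A, Q; NPQ→HK adds K → {A, H, K, N, P, Q}. Minimal: {P}⁺ = {P}; {H}⁺ = {H} — none reach the full schema.
{K, Q}⁺: KQ→HN adds H, N; N→APQ adds A, P → {A, H, K, N, P, Q}. Minimal: {Q}⁺ = {Q}; {K}⁺ = {K} — none reach the full schema.

(N), (A, H), (H, P), (K, Q)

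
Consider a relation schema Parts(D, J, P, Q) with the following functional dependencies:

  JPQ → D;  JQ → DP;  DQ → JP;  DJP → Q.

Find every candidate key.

{D, Q}, {J, Q}, {D, J, P}

{D, Q}⁺: DQ→JP adds J, P → {D, J, P, Q}. Minimal: {Q}⁺ = {Q}; {D}⁺ = {D} — none reach the full schema.
{J, Q}⁺: JQ→DP adds D, P → {D, J, P, Q}. Minimal: {Q}⁺ = {Q}; {J}⁺ = {J} — none reach the full schema.
{D, J, P}⁺: DJP→Q adds Q → {D, J, P, Q}. Minimal: {J, P}⁺ = {J, P}; {D, P}⁺ = {D, P}; {D, J}⁺ = {D, J} — none reach the full schema.
Any other superkey contains one of these as a subset, so there are no further candidate keys.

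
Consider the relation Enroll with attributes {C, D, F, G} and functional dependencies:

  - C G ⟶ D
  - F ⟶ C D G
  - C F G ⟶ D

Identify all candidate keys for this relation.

Attribute F never appears on the right-hand side of any dependency, so F must belong to every candidate key.
{F}⁺ = {C, D, F, G}, which is all of the schema, so {F} is the only candidate key.

{F}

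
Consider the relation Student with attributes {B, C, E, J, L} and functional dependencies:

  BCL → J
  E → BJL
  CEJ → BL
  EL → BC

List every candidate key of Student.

{E}

Attribute E never appears on the right-hand side of any dependency, so E must belong to every candidate key.
{E}⁺ = {B, C, E, J, L}, which is all of the schema, so {E} is the only candidate key.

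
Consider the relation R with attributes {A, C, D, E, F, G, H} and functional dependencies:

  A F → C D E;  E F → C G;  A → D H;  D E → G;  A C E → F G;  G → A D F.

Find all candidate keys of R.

{G}⁺: G→ADF adds A, D, F; AF→CDE adds C, E; A→DH adds H → {A, C, D, E, F, G, H}.
{A, E}⁺: A→DH adds D, H; DE→G adds G; G→ADF adds F; AF→CDE adds C → {A, C, D, E, F, G, H}. Minimal: {E}⁺ = {E}; {A}⁺ = {A, D, H} — none reach the full schema.
{A, F}⁺: AF→CDE adds C, D, E; EF→CG adds G; A→DH adds H → {A, C, D, E, F, G, H}. Minimal: {F}⁺ = {F}; {A}⁺ = {A, D, H} — none reach the full schema.
{D, E}⁺: DE→G adds G; G→ADF adds A, F; AF→CDE adds C; A→DH adds H → {A, C, D, E, F, G, H}. Minimal: {E}⁺ = {E}; {D}⁺ = {D} — none reach the full schema.
{E, F}⁺: EF→CG adds C, G; G→ADF adds A, D; A→DH adds H → {A, C, D, E, F, G, H}. Minimal: {F}⁺ = {F}; {E}⁺ = {E} — none reach the full schema.
Any other superkey contains one of these as a subset, so there are no further candidate keys.

{G}, {A, E}, {A, F}, {D, E}, {E, F}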